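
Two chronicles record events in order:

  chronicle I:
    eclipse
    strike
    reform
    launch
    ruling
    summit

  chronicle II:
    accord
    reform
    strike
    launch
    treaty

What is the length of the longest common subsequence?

Taking strike [2,3] → launch [4,4] gives a common subsequence of length 2. dp[6][5] = 2 confirms this is the maximum.

2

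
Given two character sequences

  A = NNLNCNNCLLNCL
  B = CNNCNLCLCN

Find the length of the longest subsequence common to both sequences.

7

Let dp[i][j] be the LCS length of the first i characters of A and the first j characters of B. dp[i][j] = dp[i-1][j-1]+1 when the i-th and j-th characters match, else max(dp[i-1][j], dp[i][j-1]).
    ·  C  N  N  C  N  L  C  L  C  N
 ·  0  0  0  0  0  0  0  0  0  0  0
 N  0  0  1  1  1  1  1  1  1  1  1
 N  0  0  1  2  2  2  2  2  2  2  2
 L  0  0  1  2  2  2  3  3  3  3  3
 N  0  0  1  2  2  3  3  3  3  3  4
 C  0  1  1  2  3  3  3  4  4  4  4
 N  0  1  2  2  3  4  4  4  4  4  5
 N  0  1  2  3  3  4  4  4  4  4  5
 C  0  1  2  3  4  4  4  5  5  5  5
 L  0  1  2  3  4  4  5  5  6  6  6
 L  0  1  2  3  4  4  5  5  6  6  6
 N  0  1  2  3  4  5  5  5  6  6  7
 C  0  1  2  3  4  5  5  6  6  7  7
 L  0  1  2  3  4  5  6  6  7  7  7
dp[13][10] = 7. One LCS (by backtracking along matches): NNCNCLN.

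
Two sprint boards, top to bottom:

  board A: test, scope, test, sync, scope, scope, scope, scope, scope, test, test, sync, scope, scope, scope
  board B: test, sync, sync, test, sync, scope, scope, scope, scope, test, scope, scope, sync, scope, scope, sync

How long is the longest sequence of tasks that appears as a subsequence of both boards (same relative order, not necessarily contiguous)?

11

Match test (board A #1, board B #1), test (board A #3, board B #4), sync (board A #4, board B #5), scope (board A #5, board B #7), scope (board A #6, board B #8), scope (board A #7, board B #9), scope (board A #8, board B #11), scope (board A #9, board B #12), sync (board A #12, board B #13), scope (board A #13, board B #14), scope (board A #14, board B #15) — 11 tasks in the same relative order in both. dp[15][16] = 11 confirms this is the maximum.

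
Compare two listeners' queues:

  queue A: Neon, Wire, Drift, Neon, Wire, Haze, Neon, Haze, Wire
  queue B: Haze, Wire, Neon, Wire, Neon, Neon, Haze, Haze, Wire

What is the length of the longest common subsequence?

Pick Neon at queue A[1]=queue B[3] → Wire at queue A[2]=queue B[4] → Neon at queue A[4]=queue B[6] → Haze at queue A[6]=queue B[7] → Haze at queue A[8]=queue B[8] → Wire at queue A[9]=queue B[9]; all 6 songs appear in both, in order. The LCS DP gives dp[9][9] = 6, so this is optimal.

6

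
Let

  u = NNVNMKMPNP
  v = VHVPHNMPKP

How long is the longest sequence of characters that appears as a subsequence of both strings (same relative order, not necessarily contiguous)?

Let dp[i][j] be the LCS length of the first i characters of u and the first j characters of v. dp[i][j] = dp[i-1][j-1]+1 when the i-th and j-th characters match, else max(dp[i-1][j], dp[i][j-1]).
    ·  V  H  V  P  H  N  M  P  K  P
 ·  0  0  0  0  0  0  0  0  0  0  0
 N  0  0  0  0  0  0  1  1  1  1  1
 N  0  0  0  0  0  0  1  1  1  1  1
 V  0  1  1  1  1  1  1  1  1  1  1
 N  0  1  1  1  1  1  2  2  2  2  2
 M  0  1  1  1  1  1  2  3  3  3  3
 K  0  1  1  1  1  1  2  3  3  4  4
 M  0  1  1  1  1  1  2  3  3  4  4
 P  0  1  1  1  2  2  2  3  4  4  5
 N  0  1  1  1  2  2  3  3  4  4  5
 P  0  1  1  1  2  2  3  3  4  4  5
dp[10][10] = 5. One LCS (by backtracking along matches): VNMKP.

5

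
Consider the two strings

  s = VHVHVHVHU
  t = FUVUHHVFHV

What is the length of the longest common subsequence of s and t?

6

One common subsequence of length 6: V (s #1, t #3), H (s #2, t #5), H (s #4, t #6), V (s #5, t #7), H (s #6, t #9), V (s #7, t #10). The LCS DP gives dp[9][10] = 6, so this is optimal.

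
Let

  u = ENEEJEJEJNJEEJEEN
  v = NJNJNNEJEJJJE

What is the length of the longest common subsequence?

9

Pick N at u[2]=v[3]; then J at u[5]=v[4]; then E at u[6]=v[7]; then J at u[7]=v[8]; then E at u[8]=v[9]; then J at u[9]=v[10]; then J at u[11]=v[11]; then J at u[14]=v[12]; then E at u[16]=v[13]; all 9 characters appear in both, in order, and the DP table's final entry dp[17][13] is also 9, so no common subsequence is longer.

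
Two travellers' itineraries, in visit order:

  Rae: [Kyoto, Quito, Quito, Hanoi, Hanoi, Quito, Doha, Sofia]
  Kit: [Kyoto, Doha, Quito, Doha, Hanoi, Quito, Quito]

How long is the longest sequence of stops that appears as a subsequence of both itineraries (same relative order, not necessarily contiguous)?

4

One common subsequence of length 4: Kyoto [1,1], then Quito [2,3], then Quito [3,6], then Quito [6,7]. dp[8][7] = 4 confirms this is the maximum.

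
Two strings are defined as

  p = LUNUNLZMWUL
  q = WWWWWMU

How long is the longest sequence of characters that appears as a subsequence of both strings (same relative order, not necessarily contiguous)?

One common subsequence of length 2: M [8,6]; then U [10,7]. Since dp[11][7] = 2, nothing longer is possible.

2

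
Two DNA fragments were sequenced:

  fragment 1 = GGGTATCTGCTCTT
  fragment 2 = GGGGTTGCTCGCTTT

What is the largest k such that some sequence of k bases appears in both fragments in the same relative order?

12

One common subsequence of length 12: G at fragment 1[1]=fragment 2[2] → G at fragment 1[2]=fragment 2[3] → G at fragment 1[3]=fragment 2[4] → T at fragment 1[4]=fragment 2[5] → T at fragment 1[6]=fragment 2[6] → C at fragment 1[7]=fragment 2[8] → T at fragment 1[8]=fragment 2[9] → G at fragment 1[9]=fragment 2[11] → C at fragment 1[10]=fragment 2[12] → T at fragment 1[11]=fragment 2[13] → T at fragment 1[13]=fragment 2[14] → T at fragment 1[14]=fragment 2[15]. Since dp[14][15] = 12, nothing longer is possible.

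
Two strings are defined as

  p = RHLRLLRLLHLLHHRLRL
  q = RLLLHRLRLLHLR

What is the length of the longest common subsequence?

11

One common subsequence of length 11: R [1,1]; then L [3,2]; then L [5,3]; then L [6,4]; then R [7,6]; then L [8,7]; then L [11,9]; then L [12,10]; then H [14,11]; then L [16,12]; then R [17,13]. dp[18][13] = 11 confirms this is the maximum.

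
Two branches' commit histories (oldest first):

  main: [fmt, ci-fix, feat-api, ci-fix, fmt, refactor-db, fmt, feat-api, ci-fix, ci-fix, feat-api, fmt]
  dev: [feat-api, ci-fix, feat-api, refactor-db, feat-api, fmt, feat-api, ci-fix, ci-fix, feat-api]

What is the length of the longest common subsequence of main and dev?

One common subsequence of length 8: ci-fix at main[2]=dev[2] → feat-api at main[3]=dev[3] → refactor-db at main[6]=dev[4] → fmt at main[7]=dev[6] → feat-api at main[8]=dev[7] → ci-fix at main[9]=dev[8] → ci-fix at main[10]=dev[9] → feat-api at main[11]=dev[10]. dp[12][10] = 8 confirms this is the maximum.

8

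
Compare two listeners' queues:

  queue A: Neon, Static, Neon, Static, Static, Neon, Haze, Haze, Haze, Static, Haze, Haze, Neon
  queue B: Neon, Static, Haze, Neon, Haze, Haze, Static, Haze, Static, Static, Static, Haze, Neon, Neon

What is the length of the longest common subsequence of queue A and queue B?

Match Neon (queue A #1, queue B #1), then Static (queue A #2, queue B #2), then Neon (queue A #6, queue B #4), then Haze (queue A #7, queue B #5), then Haze (queue A #8, queue B #6), then Haze (queue A #9, queue B #8), then Static (queue A #10, queue B #11), then Haze (queue A #11, queue B #12), then Neon (queue A #13, queue B #14) — 9 songs in the same relative order in both, and the DP table's final entry dp[13][14] is also 9, so no common subsequence is longer.

9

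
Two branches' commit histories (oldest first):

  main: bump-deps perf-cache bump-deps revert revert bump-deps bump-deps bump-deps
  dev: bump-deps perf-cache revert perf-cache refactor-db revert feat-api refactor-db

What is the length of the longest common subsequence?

4

One common subsequence of length 4: bump-deps (main #1, dev #1); then perf-cache (main #2, dev #2); then revert (main #4, dev #3); then revert (main #5, dev #6). The LCS DP gives dp[8][8] = 4, so this is optimal.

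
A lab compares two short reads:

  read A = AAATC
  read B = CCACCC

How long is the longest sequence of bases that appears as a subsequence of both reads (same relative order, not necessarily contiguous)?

Let dp[i][j] be the LCS length of the first i bases of read A and the first j bases of read B. dp[i][j] = dp[i-1][j-1]+1 when the i-th and j-th bases match, else max(dp[i-1][j], dp[i][j-1]).
    ·  C  C  A  C  C  C
 ·  0  0  0  0  0  0  0
 A  0  0  0  1  1  1  1
 A  0  0  0  1  1  1  1
 A  0  0  0  1  1  1  1
 T  0  0  0  1  1  1  1
 C  0  1  1  1  2  2  2
dp[5][6] = 2. One LCS (by backtracking along matches): AC.

2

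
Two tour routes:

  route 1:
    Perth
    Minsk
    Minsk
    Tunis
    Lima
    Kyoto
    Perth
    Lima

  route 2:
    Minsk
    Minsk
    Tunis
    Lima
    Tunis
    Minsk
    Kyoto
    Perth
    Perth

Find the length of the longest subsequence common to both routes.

Taking Minsk at route 1[2]=route 2[1], Minsk at route 1[3]=route 2[2], Tunis at route 1[4]=route 2[3], Lima at route 1[5]=route 2[4], Kyoto at route 1[6]=route 2[7], Perth at route 1[7]=route 2[9] gives a common subsequence of length 6, and the DP table's final entry dp[8][9] is also 6, so no common subsequence is longer.

6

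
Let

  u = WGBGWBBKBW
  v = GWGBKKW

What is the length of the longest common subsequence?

Let dp[i][j] be the LCS length of the first i characters of u and the first j characters of v. dp[i][j] = dp[i-1][j-1]+1 when the i-th and j-th characters match, else max(dp[i-1][j], dp[i][j-1]).
    ·  G  W  G  B  K  K  W
 ·  0  0  0  0  0  0  0  0
 W  0  0  1  1  1  1  1  1
 G  0  1  1  2  2  2  2  2
 B  0  1  1  2  3  3  3  3
 G  0  1  1  2  3  3  3  3
 W  0  1  2  2  3  3  3  4
 B  0  1  2  2  3  3  3  4
 B  0  1  2  2  3  3  3  4
 K  0  1  2  2  3  4  4  4
 B  0  1  2  2  3  4  4  4
 W  0  1  2  2  3  4  4  5
dp[10][7] = 5. One LCS (by backtracking along matches): WGBKW.

5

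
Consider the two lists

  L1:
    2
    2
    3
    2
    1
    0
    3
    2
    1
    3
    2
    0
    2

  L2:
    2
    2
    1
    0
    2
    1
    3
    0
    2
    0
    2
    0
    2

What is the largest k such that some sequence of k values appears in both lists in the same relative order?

Match 2 (L1 #2, L2 #1) → 2 (L1 #4, L2 #2) → 1 (L1 #5, L2 #3) → 0 (L1 #6, L2 #4) → 2 (L1 #8, L2 #5) → 1 (L1 #9, L2 #6) → 3 (L1 #10, L2 #7) → 2 (L1 #11, L2 #11) → 0 (L1 #12, L2 #12) → 2 (L1 #13, L2 #13) — 10 values in the same relative order in both. The LCS DP gives dp[13][13] = 10, so this is optimal.

10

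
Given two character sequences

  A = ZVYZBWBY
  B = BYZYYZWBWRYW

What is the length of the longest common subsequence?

6

Let dp[i][j] be the LCS length of the first i characters of A and the first j characters of B. dp[i][j] = dp[i-1][j-1]+1 when the i-th and j-th characters match, else max(dp[i-1][j], dp[i][j-1]).
    ·  B  Y  Z  Y  Y  Z  W  B  W  R  Y  W
 ·  0  0  0  0  0  0  0  0  0  0  0  0  0
 Z  0  0  0  1  1  1  1  1  1  1  1  1  1
 V  0  0  0  1  1  1  1  1  1  1  1  1  1
 Y  0  0  1  1  2  2  2  2  2  2  2  2  2
 Z  0  0  1  2  2  2  3  3  3  3  3  3  3
 B  0  1  1  2  2  2  3  3  4  4  4  4  4
 W  0  1  1  2  2  2  3  4  4  5  5  5  5
 B  0  1  1  2  2  2  3  4  5  5  5  5  5
 Y  0  1  2  2  3  3  3  4  5  5  5  6  6
dp[8][12] = 6. One LCS (by backtracking along matches): ZYZBWY.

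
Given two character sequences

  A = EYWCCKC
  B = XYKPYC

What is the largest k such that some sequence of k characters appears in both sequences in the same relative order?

3

Let dp[i][j] be the LCS length of the first i characters of A and the first j characters of B. dp[i][j] = dp[i-1][j-1]+1 when the i-th and j-th characters match, else max(dp[i-1][j], dp[i][j-1]).
    ·  X  Y  K  P  Y  C
 ·  0  0  0  0  0  0  0
 E  0  0  0  0  0  0  0
 Y  0  0  1  1  1  1  1
 W  0  0  1  1  1  1  1
 C  0  0  1  1  1  1  2
 C  0  0  1  1  1  1  2
 K  0  0  1  2  2  2  2
 C  0  0  1  2  2  2  3
dp[7][6] = 3. One LCS (by backtracking along matches): YKC.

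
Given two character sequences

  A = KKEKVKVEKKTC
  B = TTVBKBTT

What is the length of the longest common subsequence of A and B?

3

One common subsequence of length 3: V [5,3], K [6,5], T [11,8]. The LCS DP gives dp[12][8] = 3, so this is optimal.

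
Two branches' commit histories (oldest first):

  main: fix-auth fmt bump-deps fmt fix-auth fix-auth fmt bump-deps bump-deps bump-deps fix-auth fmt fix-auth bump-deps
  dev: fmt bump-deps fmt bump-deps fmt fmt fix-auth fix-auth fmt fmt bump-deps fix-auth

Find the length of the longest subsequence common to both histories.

8

Match fmt [2,3], bump-deps [3,4], fmt [4,6], fix-auth [5,7], fix-auth [6,8], fmt [7,10], bump-deps [10,11], fix-auth [13,12] — 8 commits in the same relative order in both. Since dp[14][12] = 8, nothing longer is possible.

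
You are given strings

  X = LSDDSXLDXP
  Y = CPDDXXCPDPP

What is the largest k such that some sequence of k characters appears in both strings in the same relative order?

5

Let dp[i][j] be the LCS length of the first i characters of X and the first j characters of Y. dp[i][j] = dp[i-1][j-1]+1 when the i-th and j-th characters match, else max(dp[i-1][j], dp[i][j-1]).
    ·  C  P  D  D  X  X  C  P  D  P  P
 ·  0  0  0  0  0  0  0  0  0  0  0  0
 L  0  0  0  0  0  0  0  0  0  0  0  0
 S  0  0  0  0  0  0  0  0  0  0  0  0
 D  0  0  0  1  1  1  1  1  1  1  1  1
 D  0  0  0  1  2  2  2  2  2  2  2  2
 S  0  0  0  1  2  2  2  2  2  2  2  2
 X  0  0  0  1  2  3  3  3  3  3  3  3
 L  0  0  0  1  2  3  3  3  3  3  3  3
 D  0  0  0  1  2  3  3  3  3  4  4  4
 X  0  0  0  1  2  3  4  4  4  4  4  4
 P  0  0  1  1  2  3  4  4  5  5  5  5
dp[10][11] = 5. One LCS (by backtracking along matches): DDXDP.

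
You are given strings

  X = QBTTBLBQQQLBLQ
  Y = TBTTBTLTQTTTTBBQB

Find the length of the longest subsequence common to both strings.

Pick B [2,2], T [3,3], T [4,4], B [5,5], L [6,7], B [7,15], Q [10,16], B [12,17]; all 8 characters appear in both, in order. The LCS DP gives dp[14][17] = 8, so this is optimal.

8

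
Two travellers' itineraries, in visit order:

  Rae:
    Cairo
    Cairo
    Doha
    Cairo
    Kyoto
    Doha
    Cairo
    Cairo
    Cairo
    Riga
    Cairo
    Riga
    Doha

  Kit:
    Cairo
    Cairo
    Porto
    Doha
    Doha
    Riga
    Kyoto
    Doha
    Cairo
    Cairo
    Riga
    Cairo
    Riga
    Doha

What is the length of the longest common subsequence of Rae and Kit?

11

Taking Cairo (Rae #1, Kit #1), Cairo (Rae #2, Kit #2), Doha (Rae #3, Kit #5), Kyoto (Rae #5, Kit #7), Doha (Rae #6, Kit #8), Cairo (Rae #8, Kit #9), Cairo (Rae #9, Kit #10), Riga (Rae #10, Kit #11), Cairo (Rae #11, Kit #12), Riga (Rae #12, Kit #13), Doha (Rae #13, Kit #14) gives a common subsequence of length 11, and the DP table's final entry dp[13][14] is also 11, so no common subsequence is longer.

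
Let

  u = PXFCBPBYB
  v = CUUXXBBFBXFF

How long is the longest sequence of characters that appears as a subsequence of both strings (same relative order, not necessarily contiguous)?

One common subsequence of length 4: X [2,5], B [5,6], B [7,7], B [9,9]. The LCS DP gives dp[9][12] = 4, so this is optimal.

4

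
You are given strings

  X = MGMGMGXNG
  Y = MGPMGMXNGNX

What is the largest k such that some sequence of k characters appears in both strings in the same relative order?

Match M (X #1, Y #1), G (X #2, Y #2), M (X #3, Y #4), G (X #4, Y #5), M (X #5, Y #6), X (X #7, Y #7), N (X #8, Y #8), G (X #9, Y #9) — 8 characters in the same relative order in both, and the DP table's final entry dp[9][11] is also 8, so no common subsequence is longer.

8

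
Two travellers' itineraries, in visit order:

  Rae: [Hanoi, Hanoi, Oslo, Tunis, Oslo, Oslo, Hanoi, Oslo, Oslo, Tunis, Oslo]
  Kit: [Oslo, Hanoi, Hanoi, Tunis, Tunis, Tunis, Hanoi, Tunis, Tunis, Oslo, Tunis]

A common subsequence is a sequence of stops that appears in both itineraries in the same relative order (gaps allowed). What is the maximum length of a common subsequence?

6

Match Hanoi [1,2] → Hanoi [2,3] → Tunis [4,6] → Hanoi [7,7] → Oslo [9,10] → Tunis [10,11] — 6 stops in the same relative order in both. Since dp[11][11] = 6, nothing longer is possible.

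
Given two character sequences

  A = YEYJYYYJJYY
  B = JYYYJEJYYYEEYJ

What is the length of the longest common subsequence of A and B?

8

Taking J at A[4]=B[1], Y at A[5]=B[2], Y at A[6]=B[3], Y at A[7]=B[4], J at A[8]=B[5], J at A[9]=B[7], Y at A[10]=B[10], Y at A[11]=B[13] gives a common subsequence of length 8. Since dp[11][14] = 8, nothing longer is possible.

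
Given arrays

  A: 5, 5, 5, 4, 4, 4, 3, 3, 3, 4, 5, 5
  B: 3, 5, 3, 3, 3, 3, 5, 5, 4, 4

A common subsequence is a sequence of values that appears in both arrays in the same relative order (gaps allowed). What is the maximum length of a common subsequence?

6

Taking 5 at A[1]=B[2] → 3 at A[7]=B[4] → 3 at A[8]=B[5] → 3 at A[9]=B[6] → 5 at A[11]=B[7] → 5 at A[12]=B[8] gives a common subsequence of length 6, and the DP table's final entry dp[12][10] is also 6, so no common subsequence is longer.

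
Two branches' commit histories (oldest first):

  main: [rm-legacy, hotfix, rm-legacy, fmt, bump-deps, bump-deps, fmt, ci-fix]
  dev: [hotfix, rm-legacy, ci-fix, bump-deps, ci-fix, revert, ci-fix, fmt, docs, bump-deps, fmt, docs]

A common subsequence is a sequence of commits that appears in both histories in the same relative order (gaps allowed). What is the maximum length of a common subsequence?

Pick hotfix [2,1] → rm-legacy [3,2] → fmt [4,8] → bump-deps [6,10] → fmt [7,11]; all 5 commits appear in both, in order. dp[8][12] = 5 confirms this is the maximum.

5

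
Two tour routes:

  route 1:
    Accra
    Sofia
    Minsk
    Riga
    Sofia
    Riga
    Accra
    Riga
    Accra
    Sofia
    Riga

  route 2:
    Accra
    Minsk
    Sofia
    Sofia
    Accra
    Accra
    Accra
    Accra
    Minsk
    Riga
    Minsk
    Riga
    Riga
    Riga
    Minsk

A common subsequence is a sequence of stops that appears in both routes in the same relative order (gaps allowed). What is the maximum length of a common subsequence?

Pick Accra (route 1 #1, route 2 #1), then Sofia (route 1 #2, route 2 #4), then Minsk (route 1 #3, route 2 #9), then Riga (route 1 #4, route 2 #10), then Riga (route 1 #6, route 2 #12), then Riga (route 1 #8, route 2 #13), then Riga (route 1 #11, route 2 #14); all 7 stops appear in both, in order, and the DP table's final entry dp[11][15] is also 7, so no common subsequence is longer.

7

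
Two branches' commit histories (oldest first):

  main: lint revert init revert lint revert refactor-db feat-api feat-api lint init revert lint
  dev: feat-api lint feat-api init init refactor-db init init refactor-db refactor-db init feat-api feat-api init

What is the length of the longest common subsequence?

6

One common subsequence of length 6: lint at main[1]=dev[2] → init at main[3]=dev[8] → refactor-db at main[7]=dev[10] → feat-api at main[8]=dev[12] → feat-api at main[9]=dev[13] → init at main[11]=dev[14]. The LCS DP gives dp[13][14] = 6, so this is optimal.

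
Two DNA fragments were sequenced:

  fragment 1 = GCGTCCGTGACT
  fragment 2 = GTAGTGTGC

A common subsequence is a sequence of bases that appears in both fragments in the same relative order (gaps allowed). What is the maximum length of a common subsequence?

7

Taking G (fragment 1 #1, fragment 2 #1), then G (fragment 1 #3, fragment 2 #4), then T (fragment 1 #4, fragment 2 #5), then G (fragment 1 #7, fragment 2 #6), then T (fragment 1 #8, fragment 2 #7), then G (fragment 1 #9, fragment 2 #8), then C (fragment 1 #11, fragment 2 #9) gives a common subsequence of length 7. The LCS DP gives dp[12][9] = 7, so this is optimal.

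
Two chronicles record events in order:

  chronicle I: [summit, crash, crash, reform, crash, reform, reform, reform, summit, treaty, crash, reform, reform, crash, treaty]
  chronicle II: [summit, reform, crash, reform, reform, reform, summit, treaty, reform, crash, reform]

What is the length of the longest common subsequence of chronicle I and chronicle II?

10

Taking summit [1,1], reform [4,2], crash [5,3], reform [6,4], reform [7,5], reform [8,6], summit [9,7], treaty [10,8], crash [11,10], reform [13,11] gives a common subsequence of length 10, and the DP table's final entry dp[15][11] is also 10, so no common subsequence is longer.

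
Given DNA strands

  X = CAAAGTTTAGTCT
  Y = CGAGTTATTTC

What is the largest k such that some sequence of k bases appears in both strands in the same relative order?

Let dp[i][j] be the LCS length of the first i bases of X and the first j bases of Y. dp[i][j] = dp[i-1][j-1]+1 when the i-th and j-th bases match, else max(dp[i-1][j], dp[i][j-1]).
    ·  C  G  A  G  T  T  A  T  T  T  C
 ·  0  0  0  0  0  0  0  0  0  0  0  0
 C  0  1  1  1  1  1  1  1  1  1  1  1
 A  0  1  1  2  2  2  2  2  2  2  2  2
 A  0  1  1  2  2  2  2  3  3  3  3  3
 A  0  1  1  2  2  2  2  3  3  3  3  3
 G  0  1  2  2  3  3  3  3  3  3  3  3
 T  0  1  2  2  3  4  4  4  4  4  4  4
 T  0  1  2  2  3  4  5  5  5  5  5  5
 T  0  1  2  2  3  4  5  5  6  6  6  6
 A  0  1  2  3  3  4  5  6  6  6  6  6
 G  0  1  2  3  4  4  5  6  6  6  6  6
 T  0  1  2  3  4  5  5  6  7  7  7  7
 C  0  1  2  3  4  5  5  6  7  7  7  8
 T  0  1  2  3  4  5  6  6  7  8  8  8
dp[13][11] = 8. One LCS (by backtracking along matches): CAGTTTTC.

8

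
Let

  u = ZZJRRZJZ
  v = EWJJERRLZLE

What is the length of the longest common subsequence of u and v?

Let dp[i][j] be the LCS length of the first i characters of u and the first j characters of v. dp[i][j] = dp[i-1][j-1]+1 when the i-th and j-th characters match, else max(dp[i-1][j], dp[i][j-1]).
    ·  E  W  J  J  E  R  R  L  Z  L  E
 ·  0  0  0  0  0  0  0  0  0  0  0  0
 Z  0  0  0  0  0  0  0  0  0  1  1  1
 Z  0  0  0  0  0  0  0  0  0  1  1  1
 J  0  0  0  1  1  1  1  1  1  1  1  1
 R  0  0  0  1  1  1  2  2  2  2  2  2
 R  0  0  0  1  1  1  2  3  3  3  3  3
 Z  0  0  0  1  1  1  2  3  3  4  4  4
 J  0  0  0  1  2  2  2  3  3  4  4  4
 Z  0  0  0  1  2  2  2  3  3  4  4  4
dp[8][11] = 4. One LCS (by backtracking along matches): JRRZ.

4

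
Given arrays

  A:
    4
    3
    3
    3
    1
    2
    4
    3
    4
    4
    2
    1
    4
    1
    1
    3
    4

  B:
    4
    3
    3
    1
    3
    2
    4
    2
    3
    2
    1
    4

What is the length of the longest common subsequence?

Match 4 [1,1], then 3 [2,2], then 3 [3,3], then 3 [4,5], then 2 [6,6], then 4 [7,7], then 3 [8,9], then 2 [11,10], then 1 [15,11], then 4 [17,12] — 10 values in the same relative order in both. Since dp[17][12] = 10, nothing longer is possible.

10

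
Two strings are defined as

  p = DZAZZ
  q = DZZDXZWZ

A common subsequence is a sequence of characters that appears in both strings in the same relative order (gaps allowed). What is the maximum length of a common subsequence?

4

Taking D (p #1, q #1), Z (p #2, q #3), Z (p #4, q #6), Z (p #5, q #8) gives a common subsequence of length 4, and the DP table's final entry dp[5][8] is also 4, so no common subsequence is longer.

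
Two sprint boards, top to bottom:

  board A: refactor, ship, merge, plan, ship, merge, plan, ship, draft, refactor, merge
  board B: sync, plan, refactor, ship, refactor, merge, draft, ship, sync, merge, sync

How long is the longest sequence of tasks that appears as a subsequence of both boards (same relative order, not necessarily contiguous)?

One common subsequence of length 5: refactor (board A #1, board B #3), then ship (board A #2, board B #4), then merge (board A #3, board B #6), then ship (board A #5, board B #8), then merge (board A #6, board B #10), and the DP table's final entry dp[11][11] is also 5, so no common subsequence is longer.

5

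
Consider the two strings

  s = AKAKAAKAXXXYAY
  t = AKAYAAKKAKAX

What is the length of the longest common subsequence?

8

Pick A (s #1, t #1); then K (s #2, t #2); then A (s #3, t #6); then K (s #4, t #8); then A (s #6, t #9); then K (s #7, t #10); then A (s #8, t #11); then X (s #11, t #12); all 8 characters appear in both, in order. The LCS DP gives dp[14][12] = 8, so this is optimal.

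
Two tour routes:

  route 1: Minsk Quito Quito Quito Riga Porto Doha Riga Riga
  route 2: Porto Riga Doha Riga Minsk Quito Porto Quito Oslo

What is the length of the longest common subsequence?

3

Pick Minsk [1,5]; then Quito [2,6]; then Quito [3,8]; all 3 stops appear in both, in order. Since dp[9][9] = 3, nothing longer is possible.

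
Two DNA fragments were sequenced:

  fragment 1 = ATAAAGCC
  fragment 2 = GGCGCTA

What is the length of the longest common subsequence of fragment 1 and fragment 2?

3

Pick G at fragment 1[6]=fragment 2[2], then C at fragment 1[7]=fragment 2[3], then C at fragment 1[8]=fragment 2[5]; all 3 bases appear in both, in order. Since dp[8][7] = 3, nothing longer is possible.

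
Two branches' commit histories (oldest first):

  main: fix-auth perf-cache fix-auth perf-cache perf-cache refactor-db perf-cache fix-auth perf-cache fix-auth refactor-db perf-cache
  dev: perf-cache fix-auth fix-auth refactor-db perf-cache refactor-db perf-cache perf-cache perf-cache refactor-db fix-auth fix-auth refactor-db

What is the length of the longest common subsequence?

Taking fix-auth at main[1]=dev[3] → perf-cache at main[2]=dev[7] → perf-cache at main[4]=dev[8] → perf-cache at main[5]=dev[9] → refactor-db at main[6]=dev[10] → fix-auth at main[8]=dev[11] → fix-auth at main[10]=dev[12] → refactor-db at main[11]=dev[13] gives a common subsequence of length 8, and the DP table's final entry dp[12][13] is also 8, so no common subsequence is longer.

8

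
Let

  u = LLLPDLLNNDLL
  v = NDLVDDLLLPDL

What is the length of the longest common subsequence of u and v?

Let dp[i][j] be the LCS length of the first i characters of u and the first j characters of v. dp[i][j] = dp[i-1][j-1]+1 when the i-th and j-th characters match, else max(dp[i-1][j], dp[i][j-1]).
    ·  N  D  L  V  D  D  L  L  L  P  D  L
 ·  0  0  0  0  0  0  0  0  0  0  0  0  0
 L  0  0  0  1  1  1  1  1  1  1  1  1  1
 L  0  0  0  1  1  1  1  2  2  2  2  2  2
 L  0  0  0  1  1  1  1  2  3  3  3  3  3
 P  0  0  0  1  1  1  1  2  3  3  4  4  4
 D  0  0  1  1  1  2  2  2  3  3  4  5  5
 L  0  0  1  2  2  2  2  3  3  4  4  5  6
 L  0  0  1  2  2  2  2  3  4  4  4  5  6
 N  0  1  1  2  2  2  2  3  4  4  4  5  6
 N  0  1  1  2  2  2  2  3  4  4  4  5  6
 D  0  1  2  2  2  3  3  3  4  4  4  5  6
 L  0  1  2  3  3  3  3  4  4  5  5  5  6
 L  0  1  2  3  3  3  3  4  5  5  5  5  6
dp[12][12] = 6. One LCS (by backtracking along matches): LLLPDL.

6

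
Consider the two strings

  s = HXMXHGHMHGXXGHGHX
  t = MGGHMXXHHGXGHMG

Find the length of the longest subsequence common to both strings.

10

Pick H at s[1]=t[4], then X at s[2]=t[6], then X at s[4]=t[7], then H at s[7]=t[8], then H at s[9]=t[9], then G at s[10]=t[10], then X at s[12]=t[11], then G at s[13]=t[12], then H at s[14]=t[13], then G at s[15]=t[15]; all 10 characters appear in both, in order, and the DP table's final entry dp[17][15] is also 10, so no common subsequence is longer.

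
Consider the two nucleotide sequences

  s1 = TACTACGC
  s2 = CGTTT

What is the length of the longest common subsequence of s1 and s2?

Taking T [1,4], then T [4,5] gives a common subsequence of length 2. The LCS DP gives dp[8][5] = 2, so this is optimal.

2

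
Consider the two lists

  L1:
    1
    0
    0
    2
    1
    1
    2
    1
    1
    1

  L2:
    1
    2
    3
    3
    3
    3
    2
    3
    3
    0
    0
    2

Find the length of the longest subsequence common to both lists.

4

Taking 1 [1,1] → 0 [2,10] → 0 [3,11] → 2 [7,12] gives a common subsequence of length 4. dp[10][12] = 4 confirms this is the maximum.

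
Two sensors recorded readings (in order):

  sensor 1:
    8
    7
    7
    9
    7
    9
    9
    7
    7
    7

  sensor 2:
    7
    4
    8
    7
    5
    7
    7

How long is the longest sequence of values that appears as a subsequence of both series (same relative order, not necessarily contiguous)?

Let dp[i][j] be the LCS length of the first i values of sensor 1 and the first j values of sensor 2. dp[i][j] = dp[i-1][j-1]+1 when the i-th and j-th values match, else max(dp[i-1][j], dp[i][j-1]).
    ·  7  4  8  7  5  7  7
 ·  0  0  0  0  0  0  0  0
 8  0  0  0  1  1  1  1  1
 7  0  1  1  1  2  2  2  2
 7  0  1  1  1  2  2  3  3
 9  0  1  1  1  2  2  3  3
 7  0  1  1  1  2  2  3  4
 9  0  1  1  1  2  2  3  4
 9  0  1  1  1  2  2  3  4
 7  0  1  1  1  2  2  3  4
 7  0  1  1  1  2  2  3  4
 7  0  1  1  1  2  2  3  4
dp[10][7] = 4. One LCS (by backtracking along matches): 8, 7, 7, 7.

4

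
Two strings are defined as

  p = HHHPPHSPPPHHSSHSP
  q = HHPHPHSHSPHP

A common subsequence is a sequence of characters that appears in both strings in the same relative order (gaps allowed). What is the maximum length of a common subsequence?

Match H (p #1, q #1), then H (p #2, q #2), then H (p #3, q #4), then P (p #5, q #5), then H (p #6, q #6), then S (p #7, q #7), then H (p #12, q #8), then S (p #13, q #9), then H (p #15, q #11), then P (p #17, q #12) — 10 characters in the same relative order in both. dp[17][12] = 10 confirms this is the maximum.

10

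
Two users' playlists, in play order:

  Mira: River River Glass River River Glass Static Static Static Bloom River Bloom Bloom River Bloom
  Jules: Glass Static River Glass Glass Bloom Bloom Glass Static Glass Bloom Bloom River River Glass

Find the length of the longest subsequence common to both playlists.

7

Match River at Mira[1]=Jules[3]; then Glass at Mira[3]=Jules[5]; then Glass at Mira[6]=Jules[8]; then Static at Mira[7]=Jules[9]; then Bloom at Mira[10]=Jules[12]; then River at Mira[11]=Jules[13]; then River at Mira[14]=Jules[14] — 7 songs in the same relative order in both, and the DP table's final entry dp[15][15] is also 7, so no common subsequence is longer.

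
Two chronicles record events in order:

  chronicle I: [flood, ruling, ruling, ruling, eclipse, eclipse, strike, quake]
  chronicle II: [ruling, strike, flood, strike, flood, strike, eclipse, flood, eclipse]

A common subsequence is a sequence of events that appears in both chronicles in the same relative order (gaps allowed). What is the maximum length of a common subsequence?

Taking flood [1,5]; then eclipse [5,7]; then eclipse [6,9] gives a common subsequence of length 3. Since dp[8][9] = 3, nothing longer is possible.

3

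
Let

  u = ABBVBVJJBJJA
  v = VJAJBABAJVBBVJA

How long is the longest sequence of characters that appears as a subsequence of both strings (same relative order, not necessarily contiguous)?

8

One common subsequence of length 8: A (u #1, v #3), B (u #2, v #5), B (u #3, v #7), V (u #4, v #10), B (u #5, v #12), V (u #6, v #13), J (u #11, v #14), A (u #12, v #15). The LCS DP gives dp[12][15] = 8, so this is optimal.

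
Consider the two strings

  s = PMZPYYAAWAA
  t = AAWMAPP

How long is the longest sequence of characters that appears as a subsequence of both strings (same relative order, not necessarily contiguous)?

Let dp[i][j] be the LCS length of the first i characters of s and the first j characters of t. dp[i][j] = dp[i-1][j-1]+1 when the i-th and j-th characters match, else max(dp[i-1][j], dp[i][j-1]).
    ·  A  A  W  M  A  P  P
 ·  0  0  0  0  0  0  0  0
 P  0  0  0  0  0  0  1  1
 M  0  0  0  0  1  1  1  1
 Z  0  0  0  0  1  1  1  1
 P  0  0  0  0  1  1  2  2
 Y  0  0  0  0  1  1  2  2
 Y  0  0  0  0  1  1  2  2
 A  0  1  1  1  1  2  2  2
 A  0  1  2  2  2  2  2  2
 W  0  1  2  3  3  3  3  3
 A  0  1  2  3  3  4  4  4
 A  0  1  2  3  3  4  4  4
dp[11][7] = 4. One LCS (by backtracking along matches): AAWA.

4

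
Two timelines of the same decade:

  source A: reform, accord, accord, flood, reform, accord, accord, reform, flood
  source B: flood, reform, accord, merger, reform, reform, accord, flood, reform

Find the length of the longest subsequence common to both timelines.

Taking reform (source A #1, source B #2) → accord (source A #2, source B #3) → accord (source A #3, source B #7) → flood (source A #4, source B #8) → reform (source A #8, source B #9) gives a common subsequence of length 5. dp[9][9] = 5 confirms this is the maximum.

5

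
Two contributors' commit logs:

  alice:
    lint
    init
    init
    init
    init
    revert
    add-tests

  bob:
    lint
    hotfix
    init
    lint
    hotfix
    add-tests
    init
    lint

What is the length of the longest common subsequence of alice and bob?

3

One common subsequence of length 3: lint (alice #1, bob #1), then init (alice #2, bob #3), then init (alice #3, bob #7). The LCS DP gives dp[7][8] = 3, so this is optimal.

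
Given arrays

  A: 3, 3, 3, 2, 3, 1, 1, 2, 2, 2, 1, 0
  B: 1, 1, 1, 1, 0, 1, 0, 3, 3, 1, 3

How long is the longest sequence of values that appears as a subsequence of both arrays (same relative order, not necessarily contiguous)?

4

Let dp[i][j] be the LCS length of the first i values of A and the first j values of B. dp[i][j] = dp[i-1][j-1]+1 when the i-th and j-th values match, else max(dp[i-1][j], dp[i][j-1]).
    ·  1  1  1  1  0  1  0  3  3  1  3
 ·  0  0  0  0  0  0  0  0  0  0  0  0
 3  0  0  0  0  0  0  0  0  1  1  1  1
 3  0  0  0  0  0  0  0  0  1  2  2  2
 3  0  0  0  0  0  0  0  0  1  2  2  3
 2  0  0  0  0  0  0  0  0  1  2  2  3
 3  0  0  0  0  0  0  0  0  1  2  2  3
 1  0  1  1  1  1  1  1  1  1  2  3  3
 1  0  1  2  2  2  2  2  2  2  2  3  3
 2  0  1  2  2  2  2  2  2  2  2  3  3
 2  0  1  2  2  2  2  2  2  2  2  3  3
 2  0  1  2  2  2  2  2  2  2  2  3  3
 1  0  1  2  3  3  3  3  3  3  3  3  3
 0  0  1  2  3  3  4  4  4  4  4  4  4
dp[12][11] = 4. One LCS (by backtracking along matches): 1, 1, 1, 0.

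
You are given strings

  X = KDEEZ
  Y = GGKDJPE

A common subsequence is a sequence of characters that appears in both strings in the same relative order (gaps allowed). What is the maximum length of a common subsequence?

Let dp[i][j] be the LCS length of the first i characters of X and the first j characters of Y. dp[i][j] = dp[i-1][j-1]+1 when the i-th and j-th characters match, else max(dp[i-1][j], dp[i][j-1]).
    ·  G  G  K  D  J  P  E
 ·  0  0  0  0  0  0  0  0
 K  0  0  0  1  1  1  1  1
 D  0  0  0  1  2  2  2  2
 E  0  0  0  1  2  2  2  3
 E  0  0  0  1  2  2  2  3
 Z  0  0  0  1  2  2  2  3
dp[5][7] = 3. One LCS (by backtracking along matches): KDE.

3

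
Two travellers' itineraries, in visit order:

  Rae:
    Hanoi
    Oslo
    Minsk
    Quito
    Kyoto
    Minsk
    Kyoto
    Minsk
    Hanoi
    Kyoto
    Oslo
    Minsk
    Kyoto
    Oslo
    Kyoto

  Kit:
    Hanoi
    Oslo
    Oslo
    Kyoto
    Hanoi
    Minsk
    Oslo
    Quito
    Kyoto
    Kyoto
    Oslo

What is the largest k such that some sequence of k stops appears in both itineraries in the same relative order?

7

Match Hanoi at Rae[1]=Kit[1] → Oslo at Rae[2]=Kit[3] → Minsk at Rae[3]=Kit[6] → Quito at Rae[4]=Kit[8] → Kyoto at Rae[10]=Kit[9] → Kyoto at Rae[13]=Kit[10] → Oslo at Rae[14]=Kit[11] — 7 stops in the same relative order in both. The LCS DP gives dp[15][11] = 7, so this is optimal.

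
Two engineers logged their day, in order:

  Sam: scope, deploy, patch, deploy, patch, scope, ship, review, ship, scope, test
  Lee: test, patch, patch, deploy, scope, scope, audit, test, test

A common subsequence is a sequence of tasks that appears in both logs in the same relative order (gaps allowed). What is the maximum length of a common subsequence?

One common subsequence of length 5: patch at Sam[3]=Lee[3], deploy at Sam[4]=Lee[4], scope at Sam[6]=Lee[5], scope at Sam[10]=Lee[6], test at Sam[11]=Lee[9]. The LCS DP gives dp[11][9] = 5, so this is optimal.

5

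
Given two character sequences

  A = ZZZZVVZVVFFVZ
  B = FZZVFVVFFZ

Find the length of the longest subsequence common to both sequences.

8

Let dp[i][j] be the LCS length of the first i characters of A and the first j characters of B. dp[i][j] = dp[i-1][j-1]+1 when the i-th and j-th characters match, else max(dp[i-1][j], dp[i][j-1]).
    ·  F  Z  Z  V  F  V  V  F  F  Z
 ·  0  0  0  0  0  0  0  0  0  0  0
 Z  0  0  1  1  1  1  1  1  1  1  1
 Z  0  0  1  2  2  2  2  2  2  2  2
 Z  0  0  1  2  2  2  2  2  2  2  3
 Z  0  0  1  2  2  2  2  2  2  2  3
 V  0  0  1  2  3  3  3  3  3  3  3
 V  0  0  1  2  3  3  4  4  4  4  4
 Z  0  0  1  2  3  3  4  4  4  4  5
 V  0  0  1  2  3  3  4  5  5  5  5
 V  0  0  1  2  3  3  4  5  5  5  5
 F  0  1  1  2  3  4  4  5  6  6  6
 F  0  1  1  2  3  4  4  5  6  7  7
 V  0  1  1  2  3  4  5  5  6  7  7
 Z  0  1  2  2  3  4  5  5  6  7  8
dp[13][10] = 8. One LCS (by backtracking along matches): ZZVVVFFZ.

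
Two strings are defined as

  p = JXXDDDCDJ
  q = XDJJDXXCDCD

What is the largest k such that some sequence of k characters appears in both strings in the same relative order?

6

Let dp[i][j] be the LCS length of the first i characters of p and the first j characters of q. dp[i][j] = dp[i-1][j-1]+1 when the i-th and j-th characters match, else max(dp[i-1][j], dp[i][j-1]).
    ·  X  D  J  J  D  X  X  C  D  C  D
 ·  0  0  0  0  0  0  0  0  0  0  0  0
 J  0  0  0  1  1  1  1  1  1  1  1  1
 X  0  1  1  1  1  1  2  2  2  2  2  2
 X  0  1  1  1  1  1  2  3  3  3  3  3
 D  0  1  2  2  2  2  2  3  3  4  4  4
 D  0  1  2  2  2  3  3  3  3  4  4  5
 D  0  1  2  2  2  3  3  3  3  4  4  5
 C  0  1  2  2  2  3  3  3  4  4  5  5
 D  0  1  2  2  2  3  3  3  4  5  5  6
 J  0  1  2  3  3  3  3  3  4  5  5  6
dp[9][11] = 6. One LCS (by backtracking along matches): JXXDCD.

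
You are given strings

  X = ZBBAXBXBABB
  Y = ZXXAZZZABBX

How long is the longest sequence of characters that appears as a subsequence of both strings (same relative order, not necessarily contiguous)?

6

Taking Z (X #1, Y #1) → X (X #5, Y #2) → X (X #7, Y #3) → A (X #9, Y #8) → B (X #10, Y #9) → B (X #11, Y #10) gives a common subsequence of length 6. The LCS DP gives dp[11][11] = 6, so this is optimal.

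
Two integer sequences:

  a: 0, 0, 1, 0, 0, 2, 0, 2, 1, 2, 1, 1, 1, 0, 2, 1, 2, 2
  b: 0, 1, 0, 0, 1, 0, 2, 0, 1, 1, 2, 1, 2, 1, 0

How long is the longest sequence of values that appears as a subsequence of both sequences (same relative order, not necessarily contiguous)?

11

Pick 0 [1,3], 0 [2,4], 1 [3,5], 0 [5,6], 2 [6,7], 0 [7,8], 2 [8,11], 1 [9,12], 2 [10,13], 1 [13,14], 0 [14,15]; all 11 values appear in both, in order. Since dp[18][15] = 11, nothing longer is possible.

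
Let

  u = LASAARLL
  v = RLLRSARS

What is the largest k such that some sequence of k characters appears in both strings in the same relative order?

4

Taking L at u[1]=v[3] → S at u[3]=v[5] → A at u[5]=v[6] → R at u[6]=v[7] gives a common subsequence of length 4. The LCS DP gives dp[8][8] = 4, so this is optimal.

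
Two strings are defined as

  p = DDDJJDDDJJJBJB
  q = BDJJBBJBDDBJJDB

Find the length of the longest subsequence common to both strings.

8

One common subsequence of length 8: D (p #1, q #2), then J (p #4, q #4), then J (p #5, q #7), then D (p #6, q #9), then D (p #7, q #10), then J (p #9, q #12), then J (p #10, q #13), then B (p #14, q #15). Since dp[14][15] = 8, nothing longer is possible.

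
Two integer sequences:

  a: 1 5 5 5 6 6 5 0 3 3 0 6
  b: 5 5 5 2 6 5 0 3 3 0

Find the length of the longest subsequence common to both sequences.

Match 5 (a #2, b #1); then 5 (a #3, b #2); then 5 (a #4, b #3); then 6 (a #6, b #5); then 5 (a #7, b #6); then 0 (a #8, b #7); then 3 (a #9, b #8); then 3 (a #10, b #9); then 0 (a #11, b #10) — 9 values in the same relative order in both. Since dp[12][10] = 9, nothing longer is possible.

9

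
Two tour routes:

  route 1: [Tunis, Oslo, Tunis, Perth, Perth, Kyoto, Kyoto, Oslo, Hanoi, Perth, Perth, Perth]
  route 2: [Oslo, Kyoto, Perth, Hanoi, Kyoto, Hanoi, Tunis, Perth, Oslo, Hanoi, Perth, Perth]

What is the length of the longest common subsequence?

7

One common subsequence of length 7: Oslo (route 1 #2, route 2 #1); then Tunis (route 1 #3, route 2 #7); then Perth (route 1 #5, route 2 #8); then Oslo (route 1 #8, route 2 #9); then Hanoi (route 1 #9, route 2 #10); then Perth (route 1 #11, route 2 #11); then Perth (route 1 #12, route 2 #12), and the DP table's final entry dp[12][12] is also 7, so no common subsequence is longer.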